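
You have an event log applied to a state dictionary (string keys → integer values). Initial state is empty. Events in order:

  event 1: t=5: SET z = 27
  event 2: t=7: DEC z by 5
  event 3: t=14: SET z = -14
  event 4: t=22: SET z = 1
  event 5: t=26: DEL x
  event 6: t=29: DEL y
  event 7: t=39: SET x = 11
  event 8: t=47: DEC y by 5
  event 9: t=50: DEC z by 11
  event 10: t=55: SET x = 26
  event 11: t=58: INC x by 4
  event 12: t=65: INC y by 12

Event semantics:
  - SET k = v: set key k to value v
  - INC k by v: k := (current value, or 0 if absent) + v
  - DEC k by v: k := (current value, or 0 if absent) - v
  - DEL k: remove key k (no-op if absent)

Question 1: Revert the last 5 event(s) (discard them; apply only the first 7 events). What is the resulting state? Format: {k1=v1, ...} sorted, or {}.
Keep first 7 events (discard last 5):
  after event 1 (t=5: SET z = 27): {z=27}
  after event 2 (t=7: DEC z by 5): {z=22}
  after event 3 (t=14: SET z = -14): {z=-14}
  after event 4 (t=22: SET z = 1): {z=1}
  after event 5 (t=26: DEL x): {z=1}
  after event 6 (t=29: DEL y): {z=1}
  after event 7 (t=39: SET x = 11): {x=11, z=1}

Answer: {x=11, z=1}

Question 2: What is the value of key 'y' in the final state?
Track key 'y' through all 12 events:
  event 1 (t=5: SET z = 27): y unchanged
  event 2 (t=7: DEC z by 5): y unchanged
  event 3 (t=14: SET z = -14): y unchanged
  event 4 (t=22: SET z = 1): y unchanged
  event 5 (t=26: DEL x): y unchanged
  event 6 (t=29: DEL y): y (absent) -> (absent)
  event 7 (t=39: SET x = 11): y unchanged
  event 8 (t=47: DEC y by 5): y (absent) -> -5
  event 9 (t=50: DEC z by 11): y unchanged
  event 10 (t=55: SET x = 26): y unchanged
  event 11 (t=58: INC x by 4): y unchanged
  event 12 (t=65: INC y by 12): y -5 -> 7
Final: y = 7

Answer: 7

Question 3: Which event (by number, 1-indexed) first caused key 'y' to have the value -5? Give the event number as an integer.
Looking for first event where y becomes -5:
  event 8: y (absent) -> -5  <-- first match

Answer: 8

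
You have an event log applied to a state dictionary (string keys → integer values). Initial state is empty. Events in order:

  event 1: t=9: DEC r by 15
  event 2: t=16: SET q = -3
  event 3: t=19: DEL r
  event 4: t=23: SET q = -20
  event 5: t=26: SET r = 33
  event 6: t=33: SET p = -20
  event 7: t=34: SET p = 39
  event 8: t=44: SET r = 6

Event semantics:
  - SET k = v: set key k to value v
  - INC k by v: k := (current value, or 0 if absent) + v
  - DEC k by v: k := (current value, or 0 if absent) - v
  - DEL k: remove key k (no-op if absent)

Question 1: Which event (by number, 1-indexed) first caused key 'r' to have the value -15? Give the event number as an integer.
Answer: 1

Derivation:
Looking for first event where r becomes -15:
  event 1: r (absent) -> -15  <-- first match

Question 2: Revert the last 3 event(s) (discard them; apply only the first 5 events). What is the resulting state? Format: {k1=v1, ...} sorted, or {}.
Keep first 5 events (discard last 3):
  after event 1 (t=9: DEC r by 15): {r=-15}
  after event 2 (t=16: SET q = -3): {q=-3, r=-15}
  after event 3 (t=19: DEL r): {q=-3}
  after event 4 (t=23: SET q = -20): {q=-20}
  after event 5 (t=26: SET r = 33): {q=-20, r=33}

Answer: {q=-20, r=33}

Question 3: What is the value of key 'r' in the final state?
Track key 'r' through all 8 events:
  event 1 (t=9: DEC r by 15): r (absent) -> -15
  event 2 (t=16: SET q = -3): r unchanged
  event 3 (t=19: DEL r): r -15 -> (absent)
  event 4 (t=23: SET q = -20): r unchanged
  event 5 (t=26: SET r = 33): r (absent) -> 33
  event 6 (t=33: SET p = -20): r unchanged
  event 7 (t=34: SET p = 39): r unchanged
  event 8 (t=44: SET r = 6): r 33 -> 6
Final: r = 6

Answer: 6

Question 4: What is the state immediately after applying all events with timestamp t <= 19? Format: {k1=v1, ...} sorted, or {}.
Apply events with t <= 19 (3 events):
  after event 1 (t=9: DEC r by 15): {r=-15}
  after event 2 (t=16: SET q = -3): {q=-3, r=-15}
  after event 3 (t=19: DEL r): {q=-3}

Answer: {q=-3}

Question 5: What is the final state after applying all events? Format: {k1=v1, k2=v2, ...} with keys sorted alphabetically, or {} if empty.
  after event 1 (t=9: DEC r by 15): {r=-15}
  after event 2 (t=16: SET q = -3): {q=-3, r=-15}
  after event 3 (t=19: DEL r): {q=-3}
  after event 4 (t=23: SET q = -20): {q=-20}
  after event 5 (t=26: SET r = 33): {q=-20, r=33}
  after event 6 (t=33: SET p = -20): {p=-20, q=-20, r=33}
  after event 7 (t=34: SET p = 39): {p=39, q=-20, r=33}
  after event 8 (t=44: SET r = 6): {p=39, q=-20, r=6}

Answer: {p=39, q=-20, r=6}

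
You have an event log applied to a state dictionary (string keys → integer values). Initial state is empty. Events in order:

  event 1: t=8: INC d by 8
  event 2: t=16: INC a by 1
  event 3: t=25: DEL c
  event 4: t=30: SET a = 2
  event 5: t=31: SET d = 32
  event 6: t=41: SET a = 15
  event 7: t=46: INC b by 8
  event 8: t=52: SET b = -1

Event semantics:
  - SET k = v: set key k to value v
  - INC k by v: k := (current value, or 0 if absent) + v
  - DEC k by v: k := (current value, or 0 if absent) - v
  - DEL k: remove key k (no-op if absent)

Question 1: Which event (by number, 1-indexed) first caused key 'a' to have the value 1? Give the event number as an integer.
Looking for first event where a becomes 1:
  event 2: a (absent) -> 1  <-- first match

Answer: 2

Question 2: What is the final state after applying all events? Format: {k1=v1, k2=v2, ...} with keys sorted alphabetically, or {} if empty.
  after event 1 (t=8: INC d by 8): {d=8}
  after event 2 (t=16: INC a by 1): {a=1, d=8}
  after event 3 (t=25: DEL c): {a=1, d=8}
  after event 4 (t=30: SET a = 2): {a=2, d=8}
  after event 5 (t=31: SET d = 32): {a=2, d=32}
  after event 6 (t=41: SET a = 15): {a=15, d=32}
  after event 7 (t=46: INC b by 8): {a=15, b=8, d=32}
  after event 8 (t=52: SET b = -1): {a=15, b=-1, d=32}

Answer: {a=15, b=-1, d=32}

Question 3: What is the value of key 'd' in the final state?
Answer: 32

Derivation:
Track key 'd' through all 8 events:
  event 1 (t=8: INC d by 8): d (absent) -> 8
  event 2 (t=16: INC a by 1): d unchanged
  event 3 (t=25: DEL c): d unchanged
  event 4 (t=30: SET a = 2): d unchanged
  event 5 (t=31: SET d = 32): d 8 -> 32
  event 6 (t=41: SET a = 15): d unchanged
  event 7 (t=46: INC b by 8): d unchanged
  event 8 (t=52: SET b = -1): d unchanged
Final: d = 32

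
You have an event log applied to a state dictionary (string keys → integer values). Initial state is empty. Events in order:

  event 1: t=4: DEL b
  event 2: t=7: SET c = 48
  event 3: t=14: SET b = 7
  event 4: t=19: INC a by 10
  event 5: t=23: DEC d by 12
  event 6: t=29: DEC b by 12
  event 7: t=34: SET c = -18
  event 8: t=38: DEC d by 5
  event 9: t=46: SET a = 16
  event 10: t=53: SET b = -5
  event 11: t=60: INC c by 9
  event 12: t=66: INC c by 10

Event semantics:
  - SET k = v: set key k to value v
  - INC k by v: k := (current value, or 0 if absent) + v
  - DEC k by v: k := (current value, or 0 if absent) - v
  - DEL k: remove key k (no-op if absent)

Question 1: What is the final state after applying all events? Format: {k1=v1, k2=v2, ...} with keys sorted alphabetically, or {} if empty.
Answer: {a=16, b=-5, c=1, d=-17}

Derivation:
  after event 1 (t=4: DEL b): {}
  after event 2 (t=7: SET c = 48): {c=48}
  after event 3 (t=14: SET b = 7): {b=7, c=48}
  after event 4 (t=19: INC a by 10): {a=10, b=7, c=48}
  after event 5 (t=23: DEC d by 12): {a=10, b=7, c=48, d=-12}
  after event 6 (t=29: DEC b by 12): {a=10, b=-5, c=48, d=-12}
  after event 7 (t=34: SET c = -18): {a=10, b=-5, c=-18, d=-12}
  after event 8 (t=38: DEC d by 5): {a=10, b=-5, c=-18, d=-17}
  after event 9 (t=46: SET a = 16): {a=16, b=-5, c=-18, d=-17}
  after event 10 (t=53: SET b = -5): {a=16, b=-5, c=-18, d=-17}
  after event 11 (t=60: INC c by 9): {a=16, b=-5, c=-9, d=-17}
  after event 12 (t=66: INC c by 10): {a=16, b=-5, c=1, d=-17}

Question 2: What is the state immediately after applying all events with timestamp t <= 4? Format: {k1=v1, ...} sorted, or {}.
Answer: {}

Derivation:
Apply events with t <= 4 (1 events):
  after event 1 (t=4: DEL b): {}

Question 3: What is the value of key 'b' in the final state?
Track key 'b' through all 12 events:
  event 1 (t=4: DEL b): b (absent) -> (absent)
  event 2 (t=7: SET c = 48): b unchanged
  event 3 (t=14: SET b = 7): b (absent) -> 7
  event 4 (t=19: INC a by 10): b unchanged
  event 5 (t=23: DEC d by 12): b unchanged
  event 6 (t=29: DEC b by 12): b 7 -> -5
  event 7 (t=34: SET c = -18): b unchanged
  event 8 (t=38: DEC d by 5): b unchanged
  event 9 (t=46: SET a = 16): b unchanged
  event 10 (t=53: SET b = -5): b -5 -> -5
  event 11 (t=60: INC c by 9): b unchanged
  event 12 (t=66: INC c by 10): b unchanged
Final: b = -5

Answer: -5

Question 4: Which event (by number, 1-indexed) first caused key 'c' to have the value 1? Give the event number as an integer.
Answer: 12

Derivation:
Looking for first event where c becomes 1:
  event 2: c = 48
  event 3: c = 48
  event 4: c = 48
  event 5: c = 48
  event 6: c = 48
  event 7: c = -18
  event 8: c = -18
  event 9: c = -18
  event 10: c = -18
  event 11: c = -9
  event 12: c -9 -> 1  <-- first match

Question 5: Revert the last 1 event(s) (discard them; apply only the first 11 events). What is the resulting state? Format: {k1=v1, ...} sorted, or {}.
Answer: {a=16, b=-5, c=-9, d=-17}

Derivation:
Keep first 11 events (discard last 1):
  after event 1 (t=4: DEL b): {}
  after event 2 (t=7: SET c = 48): {c=48}
  after event 3 (t=14: SET b = 7): {b=7, c=48}
  after event 4 (t=19: INC a by 10): {a=10, b=7, c=48}
  after event 5 (t=23: DEC d by 12): {a=10, b=7, c=48, d=-12}
  after event 6 (t=29: DEC b by 12): {a=10, b=-5, c=48, d=-12}
  after event 7 (t=34: SET c = -18): {a=10, b=-5, c=-18, d=-12}
  after event 8 (t=38: DEC d by 5): {a=10, b=-5, c=-18, d=-17}
  after event 9 (t=46: SET a = 16): {a=16, b=-5, c=-18, d=-17}
  after event 10 (t=53: SET b = -5): {a=16, b=-5, c=-18, d=-17}
  after event 11 (t=60: INC c by 9): {a=16, b=-5, c=-9, d=-17}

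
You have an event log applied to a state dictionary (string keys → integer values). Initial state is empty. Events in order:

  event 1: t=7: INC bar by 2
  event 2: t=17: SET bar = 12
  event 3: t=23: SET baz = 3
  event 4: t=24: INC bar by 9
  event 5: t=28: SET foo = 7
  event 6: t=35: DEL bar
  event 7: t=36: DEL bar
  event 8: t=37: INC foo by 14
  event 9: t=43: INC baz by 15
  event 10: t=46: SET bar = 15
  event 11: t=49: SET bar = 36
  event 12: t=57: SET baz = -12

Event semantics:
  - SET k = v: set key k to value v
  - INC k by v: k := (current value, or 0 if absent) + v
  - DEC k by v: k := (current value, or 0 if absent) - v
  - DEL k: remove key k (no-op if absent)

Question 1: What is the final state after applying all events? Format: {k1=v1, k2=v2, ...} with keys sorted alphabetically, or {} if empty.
  after event 1 (t=7: INC bar by 2): {bar=2}
  after event 2 (t=17: SET bar = 12): {bar=12}
  after event 3 (t=23: SET baz = 3): {bar=12, baz=3}
  after event 4 (t=24: INC bar by 9): {bar=21, baz=3}
  after event 5 (t=28: SET foo = 7): {bar=21, baz=3, foo=7}
  after event 6 (t=35: DEL bar): {baz=3, foo=7}
  after event 7 (t=36: DEL bar): {baz=3, foo=7}
  after event 8 (t=37: INC foo by 14): {baz=3, foo=21}
  after event 9 (t=43: INC baz by 15): {baz=18, foo=21}
  after event 10 (t=46: SET bar = 15): {bar=15, baz=18, foo=21}
  after event 11 (t=49: SET bar = 36): {bar=36, baz=18, foo=21}
  after event 12 (t=57: SET baz = -12): {bar=36, baz=-12, foo=21}

Answer: {bar=36, baz=-12, foo=21}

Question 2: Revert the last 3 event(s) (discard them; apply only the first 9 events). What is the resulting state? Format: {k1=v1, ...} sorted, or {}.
Answer: {baz=18, foo=21}

Derivation:
Keep first 9 events (discard last 3):
  after event 1 (t=7: INC bar by 2): {bar=2}
  after event 2 (t=17: SET bar = 12): {bar=12}
  after event 3 (t=23: SET baz = 3): {bar=12, baz=3}
  after event 4 (t=24: INC bar by 9): {bar=21, baz=3}
  after event 5 (t=28: SET foo = 7): {bar=21, baz=3, foo=7}
  after event 6 (t=35: DEL bar): {baz=3, foo=7}
  after event 7 (t=36: DEL bar): {baz=3, foo=7}
  after event 8 (t=37: INC foo by 14): {baz=3, foo=21}
  after event 9 (t=43: INC baz by 15): {baz=18, foo=21}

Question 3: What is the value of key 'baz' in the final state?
Answer: -12

Derivation:
Track key 'baz' through all 12 events:
  event 1 (t=7: INC bar by 2): baz unchanged
  event 2 (t=17: SET bar = 12): baz unchanged
  event 3 (t=23: SET baz = 3): baz (absent) -> 3
  event 4 (t=24: INC bar by 9): baz unchanged
  event 5 (t=28: SET foo = 7): baz unchanged
  event 6 (t=35: DEL bar): baz unchanged
  event 7 (t=36: DEL bar): baz unchanged
  event 8 (t=37: INC foo by 14): baz unchanged
  event 9 (t=43: INC baz by 15): baz 3 -> 18
  event 10 (t=46: SET bar = 15): baz unchanged
  event 11 (t=49: SET bar = 36): baz unchanged
  event 12 (t=57: SET baz = -12): baz 18 -> -12
Final: baz = -12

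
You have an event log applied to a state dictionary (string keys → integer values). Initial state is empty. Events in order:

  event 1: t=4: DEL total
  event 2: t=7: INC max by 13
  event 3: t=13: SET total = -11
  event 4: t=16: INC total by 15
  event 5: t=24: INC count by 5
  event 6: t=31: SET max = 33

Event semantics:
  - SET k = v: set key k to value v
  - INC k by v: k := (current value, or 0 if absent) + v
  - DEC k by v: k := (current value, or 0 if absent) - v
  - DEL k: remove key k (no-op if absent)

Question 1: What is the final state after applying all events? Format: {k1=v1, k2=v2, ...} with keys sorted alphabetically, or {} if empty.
  after event 1 (t=4: DEL total): {}
  after event 2 (t=7: INC max by 13): {max=13}
  after event 3 (t=13: SET total = -11): {max=13, total=-11}
  after event 4 (t=16: INC total by 15): {max=13, total=4}
  after event 5 (t=24: INC count by 5): {count=5, max=13, total=4}
  after event 6 (t=31: SET max = 33): {count=5, max=33, total=4}

Answer: {count=5, max=33, total=4}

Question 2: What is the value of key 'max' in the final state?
Track key 'max' through all 6 events:
  event 1 (t=4: DEL total): max unchanged
  event 2 (t=7: INC max by 13): max (absent) -> 13
  event 3 (t=13: SET total = -11): max unchanged
  event 4 (t=16: INC total by 15): max unchanged
  event 5 (t=24: INC count by 5): max unchanged
  event 6 (t=31: SET max = 33): max 13 -> 33
Final: max = 33

Answer: 33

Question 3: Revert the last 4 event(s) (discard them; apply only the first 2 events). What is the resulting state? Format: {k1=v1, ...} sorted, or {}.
Keep first 2 events (discard last 4):
  after event 1 (t=4: DEL total): {}
  after event 2 (t=7: INC max by 13): {max=13}

Answer: {max=13}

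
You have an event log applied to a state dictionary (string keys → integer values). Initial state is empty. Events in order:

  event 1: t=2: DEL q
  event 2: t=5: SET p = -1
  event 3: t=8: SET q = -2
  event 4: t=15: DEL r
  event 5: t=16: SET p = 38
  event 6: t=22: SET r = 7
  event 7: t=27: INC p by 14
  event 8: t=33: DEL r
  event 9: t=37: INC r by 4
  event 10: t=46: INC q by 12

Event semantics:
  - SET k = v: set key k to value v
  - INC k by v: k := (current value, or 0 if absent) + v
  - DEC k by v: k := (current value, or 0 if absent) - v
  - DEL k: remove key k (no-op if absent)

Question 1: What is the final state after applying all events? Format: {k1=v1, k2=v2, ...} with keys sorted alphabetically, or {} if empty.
  after event 1 (t=2: DEL q): {}
  after event 2 (t=5: SET p = -1): {p=-1}
  after event 3 (t=8: SET q = -2): {p=-1, q=-2}
  after event 4 (t=15: DEL r): {p=-1, q=-2}
  after event 5 (t=16: SET p = 38): {p=38, q=-2}
  after event 6 (t=22: SET r = 7): {p=38, q=-2, r=7}
  after event 7 (t=27: INC p by 14): {p=52, q=-2, r=7}
  after event 8 (t=33: DEL r): {p=52, q=-2}
  after event 9 (t=37: INC r by 4): {p=52, q=-2, r=4}
  after event 10 (t=46: INC q by 12): {p=52, q=10, r=4}

Answer: {p=52, q=10, r=4}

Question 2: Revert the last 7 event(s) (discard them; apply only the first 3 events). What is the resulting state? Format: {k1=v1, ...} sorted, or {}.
Answer: {p=-1, q=-2}

Derivation:
Keep first 3 events (discard last 7):
  after event 1 (t=2: DEL q): {}
  after event 2 (t=5: SET p = -1): {p=-1}
  after event 3 (t=8: SET q = -2): {p=-1, q=-2}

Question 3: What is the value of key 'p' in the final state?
Track key 'p' through all 10 events:
  event 1 (t=2: DEL q): p unchanged
  event 2 (t=5: SET p = -1): p (absent) -> -1
  event 3 (t=8: SET q = -2): p unchanged
  event 4 (t=15: DEL r): p unchanged
  event 5 (t=16: SET p = 38): p -1 -> 38
  event 6 (t=22: SET r = 7): p unchanged
  event 7 (t=27: INC p by 14): p 38 -> 52
  event 8 (t=33: DEL r): p unchanged
  event 9 (t=37: INC r by 4): p unchanged
  event 10 (t=46: INC q by 12): p unchanged
Final: p = 52

Answer: 52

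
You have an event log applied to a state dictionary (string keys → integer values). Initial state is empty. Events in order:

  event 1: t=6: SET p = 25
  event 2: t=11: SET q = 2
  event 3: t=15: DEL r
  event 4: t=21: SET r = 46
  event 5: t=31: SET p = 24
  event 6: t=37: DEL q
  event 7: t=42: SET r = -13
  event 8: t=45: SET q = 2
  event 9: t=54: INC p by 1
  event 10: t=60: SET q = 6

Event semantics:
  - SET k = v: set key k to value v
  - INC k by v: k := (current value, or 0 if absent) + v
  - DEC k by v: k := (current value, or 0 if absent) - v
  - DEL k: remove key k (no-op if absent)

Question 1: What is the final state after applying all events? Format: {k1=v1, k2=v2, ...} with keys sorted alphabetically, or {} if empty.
Answer: {p=25, q=6, r=-13}

Derivation:
  after event 1 (t=6: SET p = 25): {p=25}
  after event 2 (t=11: SET q = 2): {p=25, q=2}
  after event 3 (t=15: DEL r): {p=25, q=2}
  after event 4 (t=21: SET r = 46): {p=25, q=2, r=46}
  after event 5 (t=31: SET p = 24): {p=24, q=2, r=46}
  after event 6 (t=37: DEL q): {p=24, r=46}
  after event 7 (t=42: SET r = -13): {p=24, r=-13}
  after event 8 (t=45: SET q = 2): {p=24, q=2, r=-13}
  after event 9 (t=54: INC p by 1): {p=25, q=2, r=-13}
  after event 10 (t=60: SET q = 6): {p=25, q=6, r=-13}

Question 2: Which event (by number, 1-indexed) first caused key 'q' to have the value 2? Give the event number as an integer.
Looking for first event where q becomes 2:
  event 2: q (absent) -> 2  <-- first match

Answer: 2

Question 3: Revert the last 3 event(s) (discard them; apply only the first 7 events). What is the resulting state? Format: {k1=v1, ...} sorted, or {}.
Keep first 7 events (discard last 3):
  after event 1 (t=6: SET p = 25): {p=25}
  after event 2 (t=11: SET q = 2): {p=25, q=2}
  after event 3 (t=15: DEL r): {p=25, q=2}
  after event 4 (t=21: SET r = 46): {p=25, q=2, r=46}
  after event 5 (t=31: SET p = 24): {p=24, q=2, r=46}
  after event 6 (t=37: DEL q): {p=24, r=46}
  after event 7 (t=42: SET r = -13): {p=24, r=-13}

Answer: {p=24, r=-13}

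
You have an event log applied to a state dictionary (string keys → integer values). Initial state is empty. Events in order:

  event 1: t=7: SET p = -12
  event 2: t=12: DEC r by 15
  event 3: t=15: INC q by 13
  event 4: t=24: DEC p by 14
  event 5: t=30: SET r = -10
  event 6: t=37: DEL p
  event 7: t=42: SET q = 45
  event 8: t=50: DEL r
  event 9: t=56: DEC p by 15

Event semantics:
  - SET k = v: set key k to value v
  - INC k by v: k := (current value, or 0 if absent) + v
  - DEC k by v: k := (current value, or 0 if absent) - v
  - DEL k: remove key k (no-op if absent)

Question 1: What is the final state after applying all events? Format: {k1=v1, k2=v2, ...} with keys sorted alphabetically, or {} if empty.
  after event 1 (t=7: SET p = -12): {p=-12}
  after event 2 (t=12: DEC r by 15): {p=-12, r=-15}
  after event 3 (t=15: INC q by 13): {p=-12, q=13, r=-15}
  after event 4 (t=24: DEC p by 14): {p=-26, q=13, r=-15}
  after event 5 (t=30: SET r = -10): {p=-26, q=13, r=-10}
  after event 6 (t=37: DEL p): {q=13, r=-10}
  after event 7 (t=42: SET q = 45): {q=45, r=-10}
  after event 8 (t=50: DEL r): {q=45}
  after event 9 (t=56: DEC p by 15): {p=-15, q=45}

Answer: {p=-15, q=45}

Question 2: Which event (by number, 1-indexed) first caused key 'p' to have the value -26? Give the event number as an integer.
Looking for first event where p becomes -26:
  event 1: p = -12
  event 2: p = -12
  event 3: p = -12
  event 4: p -12 -> -26  <-- first match

Answer: 4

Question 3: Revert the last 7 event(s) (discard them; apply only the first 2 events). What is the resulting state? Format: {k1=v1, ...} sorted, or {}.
Answer: {p=-12, r=-15}

Derivation:
Keep first 2 events (discard last 7):
  after event 1 (t=7: SET p = -12): {p=-12}
  after event 2 (t=12: DEC r by 15): {p=-12, r=-15}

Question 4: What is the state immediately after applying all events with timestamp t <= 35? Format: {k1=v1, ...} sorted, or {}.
Apply events with t <= 35 (5 events):
  after event 1 (t=7: SET p = -12): {p=-12}
  after event 2 (t=12: DEC r by 15): {p=-12, r=-15}
  after event 3 (t=15: INC q by 13): {p=-12, q=13, r=-15}
  after event 4 (t=24: DEC p by 14): {p=-26, q=13, r=-15}
  after event 5 (t=30: SET r = -10): {p=-26, q=13, r=-10}

Answer: {p=-26, q=13, r=-10}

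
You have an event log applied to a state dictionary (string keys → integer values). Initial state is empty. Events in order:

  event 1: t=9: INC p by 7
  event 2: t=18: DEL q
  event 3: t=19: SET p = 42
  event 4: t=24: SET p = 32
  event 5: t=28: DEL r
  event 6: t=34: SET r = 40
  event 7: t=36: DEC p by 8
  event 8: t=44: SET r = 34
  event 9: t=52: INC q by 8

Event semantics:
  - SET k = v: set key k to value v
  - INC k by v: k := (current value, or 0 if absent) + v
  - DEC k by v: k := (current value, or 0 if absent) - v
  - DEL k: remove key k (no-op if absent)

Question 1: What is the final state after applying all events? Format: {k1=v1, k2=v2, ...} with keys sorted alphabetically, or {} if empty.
Answer: {p=24, q=8, r=34}

Derivation:
  after event 1 (t=9: INC p by 7): {p=7}
  after event 2 (t=18: DEL q): {p=7}
  after event 3 (t=19: SET p = 42): {p=42}
  after event 4 (t=24: SET p = 32): {p=32}
  after event 5 (t=28: DEL r): {p=32}
  after event 6 (t=34: SET r = 40): {p=32, r=40}
  after event 7 (t=36: DEC p by 8): {p=24, r=40}
  after event 8 (t=44: SET r = 34): {p=24, r=34}
  after event 9 (t=52: INC q by 8): {p=24, q=8, r=34}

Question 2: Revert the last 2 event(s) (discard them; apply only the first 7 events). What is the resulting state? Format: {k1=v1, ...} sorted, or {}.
Answer: {p=24, r=40}

Derivation:
Keep first 7 events (discard last 2):
  after event 1 (t=9: INC p by 7): {p=7}
  after event 2 (t=18: DEL q): {p=7}
  after event 3 (t=19: SET p = 42): {p=42}
  after event 4 (t=24: SET p = 32): {p=32}
  after event 5 (t=28: DEL r): {p=32}
  after event 6 (t=34: SET r = 40): {p=32, r=40}
  after event 7 (t=36: DEC p by 8): {p=24, r=40}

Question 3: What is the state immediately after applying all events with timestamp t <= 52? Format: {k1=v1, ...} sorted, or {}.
Answer: {p=24, q=8, r=34}

Derivation:
Apply events with t <= 52 (9 events):
  after event 1 (t=9: INC p by 7): {p=7}
  after event 2 (t=18: DEL q): {p=7}
  after event 3 (t=19: SET p = 42): {p=42}
  after event 4 (t=24: SET p = 32): {p=32}
  after event 5 (t=28: DEL r): {p=32}
  after event 6 (t=34: SET r = 40): {p=32, r=40}
  after event 7 (t=36: DEC p by 8): {p=24, r=40}
  after event 8 (t=44: SET r = 34): {p=24, r=34}
  after event 9 (t=52: INC q by 8): {p=24, q=8, r=34}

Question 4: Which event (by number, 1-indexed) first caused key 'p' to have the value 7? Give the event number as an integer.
Answer: 1

Derivation:
Looking for first event where p becomes 7:
  event 1: p (absent) -> 7  <-- first match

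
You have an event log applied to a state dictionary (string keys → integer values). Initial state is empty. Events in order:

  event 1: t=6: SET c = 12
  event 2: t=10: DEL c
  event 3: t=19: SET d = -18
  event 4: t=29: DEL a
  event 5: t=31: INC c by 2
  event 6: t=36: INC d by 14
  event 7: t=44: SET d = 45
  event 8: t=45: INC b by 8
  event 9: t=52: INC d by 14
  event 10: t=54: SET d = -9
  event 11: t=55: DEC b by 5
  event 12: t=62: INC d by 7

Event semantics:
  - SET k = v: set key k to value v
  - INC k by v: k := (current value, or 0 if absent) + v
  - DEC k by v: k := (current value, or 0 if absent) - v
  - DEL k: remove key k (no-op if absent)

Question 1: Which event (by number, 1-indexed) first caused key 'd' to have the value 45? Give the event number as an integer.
Looking for first event where d becomes 45:
  event 3: d = -18
  event 4: d = -18
  event 5: d = -18
  event 6: d = -4
  event 7: d -4 -> 45  <-- first match

Answer: 7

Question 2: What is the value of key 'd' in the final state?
Track key 'd' through all 12 events:
  event 1 (t=6: SET c = 12): d unchanged
  event 2 (t=10: DEL c): d unchanged
  event 3 (t=19: SET d = -18): d (absent) -> -18
  event 4 (t=29: DEL a): d unchanged
  event 5 (t=31: INC c by 2): d unchanged
  event 6 (t=36: INC d by 14): d -18 -> -4
  event 7 (t=44: SET d = 45): d -4 -> 45
  event 8 (t=45: INC b by 8): d unchanged
  event 9 (t=52: INC d by 14): d 45 -> 59
  event 10 (t=54: SET d = -9): d 59 -> -9
  event 11 (t=55: DEC b by 5): d unchanged
  event 12 (t=62: INC d by 7): d -9 -> -2
Final: d = -2

Answer: -2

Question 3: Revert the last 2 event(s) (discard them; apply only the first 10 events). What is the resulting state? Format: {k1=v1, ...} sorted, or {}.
Answer: {b=8, c=2, d=-9}

Derivation:
Keep first 10 events (discard last 2):
  after event 1 (t=6: SET c = 12): {c=12}
  after event 2 (t=10: DEL c): {}
  after event 3 (t=19: SET d = -18): {d=-18}
  after event 4 (t=29: DEL a): {d=-18}
  after event 5 (t=31: INC c by 2): {c=2, d=-18}
  after event 6 (t=36: INC d by 14): {c=2, d=-4}
  after event 7 (t=44: SET d = 45): {c=2, d=45}
  after event 8 (t=45: INC b by 8): {b=8, c=2, d=45}
  after event 9 (t=52: INC d by 14): {b=8, c=2, d=59}
  after event 10 (t=54: SET d = -9): {b=8, c=2, d=-9}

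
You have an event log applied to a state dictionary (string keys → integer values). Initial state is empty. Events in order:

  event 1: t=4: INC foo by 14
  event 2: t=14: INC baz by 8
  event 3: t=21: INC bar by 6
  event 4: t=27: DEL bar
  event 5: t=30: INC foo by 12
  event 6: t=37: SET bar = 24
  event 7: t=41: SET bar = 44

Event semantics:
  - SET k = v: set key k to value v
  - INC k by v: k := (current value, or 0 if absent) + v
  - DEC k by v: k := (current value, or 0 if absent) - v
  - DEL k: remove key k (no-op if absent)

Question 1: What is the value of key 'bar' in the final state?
Answer: 44

Derivation:
Track key 'bar' through all 7 events:
  event 1 (t=4: INC foo by 14): bar unchanged
  event 2 (t=14: INC baz by 8): bar unchanged
  event 3 (t=21: INC bar by 6): bar (absent) -> 6
  event 4 (t=27: DEL bar): bar 6 -> (absent)
  event 5 (t=30: INC foo by 12): bar unchanged
  event 6 (t=37: SET bar = 24): bar (absent) -> 24
  event 7 (t=41: SET bar = 44): bar 24 -> 44
Final: bar = 44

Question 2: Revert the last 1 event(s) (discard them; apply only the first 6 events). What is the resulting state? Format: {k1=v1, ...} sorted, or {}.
Answer: {bar=24, baz=8, foo=26}

Derivation:
Keep first 6 events (discard last 1):
  after event 1 (t=4: INC foo by 14): {foo=14}
  after event 2 (t=14: INC baz by 8): {baz=8, foo=14}
  after event 3 (t=21: INC bar by 6): {bar=6, baz=8, foo=14}
  after event 4 (t=27: DEL bar): {baz=8, foo=14}
  after event 5 (t=30: INC foo by 12): {baz=8, foo=26}
  after event 6 (t=37: SET bar = 24): {bar=24, baz=8, foo=26}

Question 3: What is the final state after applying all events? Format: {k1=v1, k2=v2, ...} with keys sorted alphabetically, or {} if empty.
  after event 1 (t=4: INC foo by 14): {foo=14}
  after event 2 (t=14: INC baz by 8): {baz=8, foo=14}
  after event 3 (t=21: INC bar by 6): {bar=6, baz=8, foo=14}
  after event 4 (t=27: DEL bar): {baz=8, foo=14}
  after event 5 (t=30: INC foo by 12): {baz=8, foo=26}
  after event 6 (t=37: SET bar = 24): {bar=24, baz=8, foo=26}
  after event 7 (t=41: SET bar = 44): {bar=44, baz=8, foo=26}

Answer: {bar=44, baz=8, foo=26}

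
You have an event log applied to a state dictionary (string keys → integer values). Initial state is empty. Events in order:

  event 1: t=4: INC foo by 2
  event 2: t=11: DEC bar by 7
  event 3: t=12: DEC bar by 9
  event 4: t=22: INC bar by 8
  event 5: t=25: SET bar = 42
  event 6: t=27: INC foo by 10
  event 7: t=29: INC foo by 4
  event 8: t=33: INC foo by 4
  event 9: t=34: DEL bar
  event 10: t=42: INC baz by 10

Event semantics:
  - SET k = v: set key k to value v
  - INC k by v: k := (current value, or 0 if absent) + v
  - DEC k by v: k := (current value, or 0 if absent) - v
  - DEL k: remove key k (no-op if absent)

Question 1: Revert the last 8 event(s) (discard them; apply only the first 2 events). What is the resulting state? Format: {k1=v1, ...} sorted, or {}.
Answer: {bar=-7, foo=2}

Derivation:
Keep first 2 events (discard last 8):
  after event 1 (t=4: INC foo by 2): {foo=2}
  after event 2 (t=11: DEC bar by 7): {bar=-7, foo=2}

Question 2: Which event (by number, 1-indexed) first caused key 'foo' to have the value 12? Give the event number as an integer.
Answer: 6

Derivation:
Looking for first event where foo becomes 12:
  event 1: foo = 2
  event 2: foo = 2
  event 3: foo = 2
  event 4: foo = 2
  event 5: foo = 2
  event 6: foo 2 -> 12  <-- first match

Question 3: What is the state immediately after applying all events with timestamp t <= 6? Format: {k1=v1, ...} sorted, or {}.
Answer: {foo=2}

Derivation:
Apply events with t <= 6 (1 events):
  after event 1 (t=4: INC foo by 2): {foo=2}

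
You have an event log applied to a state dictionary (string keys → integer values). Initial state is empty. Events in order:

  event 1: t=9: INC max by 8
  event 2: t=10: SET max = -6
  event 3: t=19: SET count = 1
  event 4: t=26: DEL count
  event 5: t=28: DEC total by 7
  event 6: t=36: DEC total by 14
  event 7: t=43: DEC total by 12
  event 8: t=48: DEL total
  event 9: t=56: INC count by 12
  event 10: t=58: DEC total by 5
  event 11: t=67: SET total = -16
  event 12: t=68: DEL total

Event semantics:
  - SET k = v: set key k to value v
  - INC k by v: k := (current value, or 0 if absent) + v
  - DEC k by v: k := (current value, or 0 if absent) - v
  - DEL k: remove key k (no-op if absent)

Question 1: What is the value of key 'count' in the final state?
Answer: 12

Derivation:
Track key 'count' through all 12 events:
  event 1 (t=9: INC max by 8): count unchanged
  event 2 (t=10: SET max = -6): count unchanged
  event 3 (t=19: SET count = 1): count (absent) -> 1
  event 4 (t=26: DEL count): count 1 -> (absent)
  event 5 (t=28: DEC total by 7): count unchanged
  event 6 (t=36: DEC total by 14): count unchanged
  event 7 (t=43: DEC total by 12): count unchanged
  event 8 (t=48: DEL total): count unchanged
  event 9 (t=56: INC count by 12): count (absent) -> 12
  event 10 (t=58: DEC total by 5): count unchanged
  event 11 (t=67: SET total = -16): count unchanged
  event 12 (t=68: DEL total): count unchanged
Final: count = 12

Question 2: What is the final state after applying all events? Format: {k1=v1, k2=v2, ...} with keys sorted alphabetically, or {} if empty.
  after event 1 (t=9: INC max by 8): {max=8}
  after event 2 (t=10: SET max = -6): {max=-6}
  after event 3 (t=19: SET count = 1): {count=1, max=-6}
  after event 4 (t=26: DEL count): {max=-6}
  after event 5 (t=28: DEC total by 7): {max=-6, total=-7}
  after event 6 (t=36: DEC total by 14): {max=-6, total=-21}
  after event 7 (t=43: DEC total by 12): {max=-6, total=-33}
  after event 8 (t=48: DEL total): {max=-6}
  after event 9 (t=56: INC count by 12): {count=12, max=-6}
  after event 10 (t=58: DEC total by 5): {count=12, max=-6, total=-5}
  after event 11 (t=67: SET total = -16): {count=12, max=-6, total=-16}
  after event 12 (t=68: DEL total): {count=12, max=-6}

Answer: {count=12, max=-6}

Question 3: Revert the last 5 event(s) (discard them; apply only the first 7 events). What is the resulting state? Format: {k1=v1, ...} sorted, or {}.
Keep first 7 events (discard last 5):
  after event 1 (t=9: INC max by 8): {max=8}
  after event 2 (t=10: SET max = -6): {max=-6}
  after event 3 (t=19: SET count = 1): {count=1, max=-6}
  after event 4 (t=26: DEL count): {max=-6}
  after event 5 (t=28: DEC total by 7): {max=-6, total=-7}
  after event 6 (t=36: DEC total by 14): {max=-6, total=-21}
  after event 7 (t=43: DEC total by 12): {max=-6, total=-33}

Answer: {max=-6, total=-33}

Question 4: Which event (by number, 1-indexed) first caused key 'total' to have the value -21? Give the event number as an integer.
Looking for first event where total becomes -21:
  event 5: total = -7
  event 6: total -7 -> -21  <-- first match

Answer: 6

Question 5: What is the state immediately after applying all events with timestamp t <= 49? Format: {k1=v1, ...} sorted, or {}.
Answer: {max=-6}

Derivation:
Apply events with t <= 49 (8 events):
  after event 1 (t=9: INC max by 8): {max=8}
  after event 2 (t=10: SET max = -6): {max=-6}
  after event 3 (t=19: SET count = 1): {count=1, max=-6}
  after event 4 (t=26: DEL count): {max=-6}
  after event 5 (t=28: DEC total by 7): {max=-6, total=-7}
  after event 6 (t=36: DEC total by 14): {max=-6, total=-21}
  after event 7 (t=43: DEC total by 12): {max=-6, total=-33}
  after event 8 (t=48: DEL total): {max=-6}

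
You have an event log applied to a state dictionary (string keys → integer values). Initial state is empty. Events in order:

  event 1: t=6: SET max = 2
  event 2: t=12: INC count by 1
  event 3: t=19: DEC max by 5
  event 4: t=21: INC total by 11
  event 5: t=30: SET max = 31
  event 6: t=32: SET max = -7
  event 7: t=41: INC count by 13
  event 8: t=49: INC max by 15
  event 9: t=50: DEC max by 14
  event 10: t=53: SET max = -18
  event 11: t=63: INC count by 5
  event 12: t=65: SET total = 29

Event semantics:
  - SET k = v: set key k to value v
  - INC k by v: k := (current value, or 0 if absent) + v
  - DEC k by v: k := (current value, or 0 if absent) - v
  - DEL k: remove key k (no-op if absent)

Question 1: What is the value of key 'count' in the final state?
Track key 'count' through all 12 events:
  event 1 (t=6: SET max = 2): count unchanged
  event 2 (t=12: INC count by 1): count (absent) -> 1
  event 3 (t=19: DEC max by 5): count unchanged
  event 4 (t=21: INC total by 11): count unchanged
  event 5 (t=30: SET max = 31): count unchanged
  event 6 (t=32: SET max = -7): count unchanged
  event 7 (t=41: INC count by 13): count 1 -> 14
  event 8 (t=49: INC max by 15): count unchanged
  event 9 (t=50: DEC max by 14): count unchanged
  event 10 (t=53: SET max = -18): count unchanged
  event 11 (t=63: INC count by 5): count 14 -> 19
  event 12 (t=65: SET total = 29): count unchanged
Final: count = 19

Answer: 19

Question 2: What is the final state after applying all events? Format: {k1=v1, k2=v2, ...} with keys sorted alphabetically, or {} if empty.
  after event 1 (t=6: SET max = 2): {max=2}
  after event 2 (t=12: INC count by 1): {count=1, max=2}
  after event 3 (t=19: DEC max by 5): {count=1, max=-3}
  after event 4 (t=21: INC total by 11): {count=1, max=-3, total=11}
  after event 5 (t=30: SET max = 31): {count=1, max=31, total=11}
  after event 6 (t=32: SET max = -7): {count=1, max=-7, total=11}
  after event 7 (t=41: INC count by 13): {count=14, max=-7, total=11}
  after event 8 (t=49: INC max by 15): {count=14, max=8, total=11}
  after event 9 (t=50: DEC max by 14): {count=14, max=-6, total=11}
  after event 10 (t=53: SET max = -18): {count=14, max=-18, total=11}
  after event 11 (t=63: INC count by 5): {count=19, max=-18, total=11}
  after event 12 (t=65: SET total = 29): {count=19, max=-18, total=29}

Answer: {count=19, max=-18, total=29}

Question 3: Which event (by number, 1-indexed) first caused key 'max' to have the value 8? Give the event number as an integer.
Looking for first event where max becomes 8:
  event 1: max = 2
  event 2: max = 2
  event 3: max = -3
  event 4: max = -3
  event 5: max = 31
  event 6: max = -7
  event 7: max = -7
  event 8: max -7 -> 8  <-- first match

Answer: 8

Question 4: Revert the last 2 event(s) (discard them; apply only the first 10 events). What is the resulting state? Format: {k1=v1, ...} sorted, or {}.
Answer: {count=14, max=-18, total=11}

Derivation:
Keep first 10 events (discard last 2):
  after event 1 (t=6: SET max = 2): {max=2}
  after event 2 (t=12: INC count by 1): {count=1, max=2}
  after event 3 (t=19: DEC max by 5): {count=1, max=-3}
  after event 4 (t=21: INC total by 11): {count=1, max=-3, total=11}
  after event 5 (t=30: SET max = 31): {count=1, max=31, total=11}
  after event 6 (t=32: SET max = -7): {count=1, max=-7, total=11}
  after event 7 (t=41: INC count by 13): {count=14, max=-7, total=11}
  after event 8 (t=49: INC max by 15): {count=14, max=8, total=11}
  after event 9 (t=50: DEC max by 14): {count=14, max=-6, total=11}
  after event 10 (t=53: SET max = -18): {count=14, max=-18, total=11}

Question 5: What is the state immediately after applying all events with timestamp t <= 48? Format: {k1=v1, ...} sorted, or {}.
Apply events with t <= 48 (7 events):
  after event 1 (t=6: SET max = 2): {max=2}
  after event 2 (t=12: INC count by 1): {count=1, max=2}
  after event 3 (t=19: DEC max by 5): {count=1, max=-3}
  after event 4 (t=21: INC total by 11): {count=1, max=-3, total=11}
  after event 5 (t=30: SET max = 31): {count=1, max=31, total=11}
  after event 6 (t=32: SET max = -7): {count=1, max=-7, total=11}
  after event 7 (t=41: INC count by 13): {count=14, max=-7, total=11}

Answer: {count=14, max=-7, total=11}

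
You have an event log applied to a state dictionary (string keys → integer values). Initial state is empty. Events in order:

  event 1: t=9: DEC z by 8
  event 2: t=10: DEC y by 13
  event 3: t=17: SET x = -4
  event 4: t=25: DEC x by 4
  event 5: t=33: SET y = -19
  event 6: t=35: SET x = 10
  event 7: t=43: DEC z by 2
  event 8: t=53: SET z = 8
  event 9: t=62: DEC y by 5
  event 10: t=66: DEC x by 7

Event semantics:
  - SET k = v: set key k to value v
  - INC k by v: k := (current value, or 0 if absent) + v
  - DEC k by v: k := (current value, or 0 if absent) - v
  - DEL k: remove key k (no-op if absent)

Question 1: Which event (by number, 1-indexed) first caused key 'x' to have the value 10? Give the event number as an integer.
Looking for first event where x becomes 10:
  event 3: x = -4
  event 4: x = -8
  event 5: x = -8
  event 6: x -8 -> 10  <-- first match

Answer: 6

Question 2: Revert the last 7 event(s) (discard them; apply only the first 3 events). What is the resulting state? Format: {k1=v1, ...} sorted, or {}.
Answer: {x=-4, y=-13, z=-8}

Derivation:
Keep first 3 events (discard last 7):
  after event 1 (t=9: DEC z by 8): {z=-8}
  after event 2 (t=10: DEC y by 13): {y=-13, z=-8}
  after event 3 (t=17: SET x = -4): {x=-4, y=-13, z=-8}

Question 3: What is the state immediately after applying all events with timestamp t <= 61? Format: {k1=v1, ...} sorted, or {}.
Answer: {x=10, y=-19, z=8}

Derivation:
Apply events with t <= 61 (8 events):
  after event 1 (t=9: DEC z by 8): {z=-8}
  after event 2 (t=10: DEC y by 13): {y=-13, z=-8}
  after event 3 (t=17: SET x = -4): {x=-4, y=-13, z=-8}
  after event 4 (t=25: DEC x by 4): {x=-8, y=-13, z=-8}
  after event 5 (t=33: SET y = -19): {x=-8, y=-19, z=-8}
  after event 6 (t=35: SET x = 10): {x=10, y=-19, z=-8}
  after event 7 (t=43: DEC z by 2): {x=10, y=-19, z=-10}
  after event 8 (t=53: SET z = 8): {x=10, y=-19, z=8}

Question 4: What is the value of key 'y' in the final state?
Track key 'y' through all 10 events:
  event 1 (t=9: DEC z by 8): y unchanged
  event 2 (t=10: DEC y by 13): y (absent) -> -13
  event 3 (t=17: SET x = -4): y unchanged
  event 4 (t=25: DEC x by 4): y unchanged
  event 5 (t=33: SET y = -19): y -13 -> -19
  event 6 (t=35: SET x = 10): y unchanged
  event 7 (t=43: DEC z by 2): y unchanged
  event 8 (t=53: SET z = 8): y unchanged
  event 9 (t=62: DEC y by 5): y -19 -> -24
  event 10 (t=66: DEC x by 7): y unchanged
Final: y = -24

Answer: -24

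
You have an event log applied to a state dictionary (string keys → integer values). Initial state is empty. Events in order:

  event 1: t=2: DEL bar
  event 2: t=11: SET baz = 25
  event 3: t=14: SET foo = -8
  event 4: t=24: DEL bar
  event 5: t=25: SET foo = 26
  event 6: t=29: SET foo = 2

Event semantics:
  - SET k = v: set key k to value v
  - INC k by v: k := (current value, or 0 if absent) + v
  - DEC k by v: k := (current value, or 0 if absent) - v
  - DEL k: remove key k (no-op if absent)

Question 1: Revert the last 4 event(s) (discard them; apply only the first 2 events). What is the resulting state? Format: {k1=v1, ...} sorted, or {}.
Answer: {baz=25}

Derivation:
Keep first 2 events (discard last 4):
  after event 1 (t=2: DEL bar): {}
  after event 2 (t=11: SET baz = 25): {baz=25}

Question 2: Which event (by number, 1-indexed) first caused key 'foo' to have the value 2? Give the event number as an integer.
Looking for first event where foo becomes 2:
  event 3: foo = -8
  event 4: foo = -8
  event 5: foo = 26
  event 6: foo 26 -> 2  <-- first match

Answer: 6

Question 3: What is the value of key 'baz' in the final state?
Track key 'baz' through all 6 events:
  event 1 (t=2: DEL bar): baz unchanged
  event 2 (t=11: SET baz = 25): baz (absent) -> 25
  event 3 (t=14: SET foo = -8): baz unchanged
  event 4 (t=24: DEL bar): baz unchanged
  event 5 (t=25: SET foo = 26): baz unchanged
  event 6 (t=29: SET foo = 2): baz unchanged
Final: baz = 25

Answer: 25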